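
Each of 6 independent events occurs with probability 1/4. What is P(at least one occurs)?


P(at least one) = 1 - P(none)
P(none) = (1 - 1/4)^6 = (3/4)^6 = 729/4096
P(at least one) = 1 - 729/4096 = 3367/4096

3367/4096


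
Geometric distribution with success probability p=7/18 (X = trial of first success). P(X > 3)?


P(X > 3) = P(first 3 trials all fail) = (1-p)^3 = (11/18)^3 = 1331/5832

1331/5832


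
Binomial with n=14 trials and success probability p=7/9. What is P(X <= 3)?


P(X<=3) = P(X=0) + P(X=1) + P(X=2) + P(X=3)
= 16384/22876792454961 + 802816/22876792454961 + 18264064/22876792454961 + 255696896/22876792454961
= 274780160/22876792454961

274780160/22876792454961


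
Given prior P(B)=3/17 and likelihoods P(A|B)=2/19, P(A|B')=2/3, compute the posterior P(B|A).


P(A) = P(A|B)P(B) + P(A|B')P(B') = 2/19*3/17 + 2/3*14/17 = 550/969
P(B|A) = P(A|B)P(B)/P(A) = (6/323)/(550/969) = 9/275

9/275


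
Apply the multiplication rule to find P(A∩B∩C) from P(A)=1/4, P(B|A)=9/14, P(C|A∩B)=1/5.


P(A∩B∩C) = P(A) * P(B|A) * P(C|A∩B)
= 1/4 * 9/14 * 1/5
= 9/56 * 1/5 = 9/280

9/280


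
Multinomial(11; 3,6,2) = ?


11! = 39916800
Denominator: 3!=6 * 6!=720 * 2!=2
Coefficient = 39916800 / 8640 = 4620

4620


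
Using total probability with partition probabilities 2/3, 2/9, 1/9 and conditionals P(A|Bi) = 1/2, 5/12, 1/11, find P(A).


P(A) = P(A|B1)P(B1) + P(A|B2)P(B2) + P(A|B3)P(B3)
= 1/2*2/3 + 5/12*2/9 + 1/11*1/9
= 1/3 + 5/54 + 1/99 = 259/594

259/594


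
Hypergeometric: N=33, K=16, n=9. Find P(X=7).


P(X=7) = C(16,7)*C(17,2) / C(33,9)
= 11440*136 / 38567100
= 1555840/38567100 = 544/13485

544/13485


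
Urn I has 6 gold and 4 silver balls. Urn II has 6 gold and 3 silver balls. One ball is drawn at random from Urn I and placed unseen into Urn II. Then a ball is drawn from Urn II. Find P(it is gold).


P(transfer gold) = 6/10 = 3/5; P(transfer silver) = 2/5
If gold transferred: Urn II has 7 gold of 10, so P(gold|gold moved) = 7/10
If silver transferred: Urn II has 6 gold of 10, so P(gold|silver moved) = 3/5
By total probability: P(gold) = 3/5*7/10 + 2/5*3/5 = 33/50

33/50


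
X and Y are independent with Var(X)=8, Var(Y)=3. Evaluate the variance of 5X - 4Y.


Independence => Cov(X,Y)=0
Var(5X - 4Y) = 5^2*Var(X) + (-4)^2*Var(Y)
= 25*8 + 16*3 = 248

248


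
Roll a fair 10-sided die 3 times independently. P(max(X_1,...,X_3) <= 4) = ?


P(max <= 4) = P(all X_i <= 4) = (P(X_1 <= 4))^3
= (4/10)^3 = (2/5)^3 = 8/125

8/125


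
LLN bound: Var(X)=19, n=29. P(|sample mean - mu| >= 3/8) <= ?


Var(Xbar) = Var(X)/n = 19/29
Chebyshev: P(|Xbar-mu| >= 3/8) <= Var(Xbar)/(3/8)^2 = (19/29)/(9/64) = 1216/261
Bound exceeds 1, so trivial bound: 1

1


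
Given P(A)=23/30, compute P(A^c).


P(A') = 1 - P(A) = 1 - 23/30 = 7/30

7/30


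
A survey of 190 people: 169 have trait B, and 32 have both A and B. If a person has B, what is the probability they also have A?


P(A|B) = P(A∩B)/P(B) = (32/190)/(169/190) = 32/169

32/169


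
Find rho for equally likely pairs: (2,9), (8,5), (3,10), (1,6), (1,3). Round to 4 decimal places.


Cov(X,Y) = -0.4000, Var(X) = 6.8000, Var(Y) = 6.6400
rho = Cov/(sqrt(VarX)*sqrt(VarY)) = -0.0595

-0.0595


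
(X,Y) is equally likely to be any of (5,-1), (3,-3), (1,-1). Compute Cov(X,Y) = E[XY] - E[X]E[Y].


E[X]=3, E[Y]=-5/3, E[XY]=-5
Cov(X,Y) = E[XY] - E[X]E[Y] = -5 - 3*-5/3 = 0

0


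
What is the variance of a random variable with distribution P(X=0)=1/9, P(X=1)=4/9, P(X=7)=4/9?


E[X] = 32/9, E[X^2] = 200/9
Var(X) = E[X^2] - (E[X])^2 = 200/9 - (32/9)^2 = 776/81

776/81


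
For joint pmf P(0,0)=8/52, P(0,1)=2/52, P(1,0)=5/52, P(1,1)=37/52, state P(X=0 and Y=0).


Read from table: P(X=0, Y=0) = 8/52 = 2/13

2/13


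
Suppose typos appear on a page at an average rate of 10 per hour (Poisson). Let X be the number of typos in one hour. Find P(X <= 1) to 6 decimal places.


P(X<=1) = e^(-10)*10^0/0! + e^(-10)*10^1/1!
≈ 0.0000453999 + 0.0004539993
= 0.0004993992
≈ 0.000499

0.000499


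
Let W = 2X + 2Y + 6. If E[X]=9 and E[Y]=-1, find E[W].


E[2X + 2Y + 6] = 2*E[X] + 2*E[Y] + 6
= (2)*(9) + (2)*(-1) + (6)
= 18 - 2 + 6 = 22

22


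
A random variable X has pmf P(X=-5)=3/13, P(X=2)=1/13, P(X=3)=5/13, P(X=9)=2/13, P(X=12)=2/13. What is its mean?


E[X] = sum(x * P(x))
= -5*3/13 + 2*1/13 + 3*5/13 + 9*2/13 + 12*2/13
= 44/13

44/13


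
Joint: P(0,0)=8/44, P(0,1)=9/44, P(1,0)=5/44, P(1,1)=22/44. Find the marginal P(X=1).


P(X=1) = P(1,0)+P(1,1) = 5/44 + 22/44 = 27/44

27/44


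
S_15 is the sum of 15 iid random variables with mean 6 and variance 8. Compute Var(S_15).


By independence, Var(S_n) = n*Var(X_1) = 15*8 = 120

120


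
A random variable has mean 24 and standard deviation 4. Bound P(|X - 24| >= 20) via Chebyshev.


k = 20/4 = 5
Chebyshev: P(|X-mu| >= k*sigma) <= 1/k^2 = 1/5^2 = 1/25

1/25


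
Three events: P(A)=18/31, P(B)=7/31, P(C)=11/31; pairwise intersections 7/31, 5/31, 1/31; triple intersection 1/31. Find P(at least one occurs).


P(A∪B∪C) = P(A)+P(B)+P(C) - P(AB)-P(AC)-P(BC) + P(ABC)
= 18/31+7/31+11/31 - 7/31-5/31-1/31 + 1/31
= 24/31

24/31


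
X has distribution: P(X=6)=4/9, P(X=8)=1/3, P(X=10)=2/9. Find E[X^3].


E[X^3] = sum(g(x)*P(x))
= 216*4/9 + 512*1/3 + 1000*2/9
= 4400/9

4400/9


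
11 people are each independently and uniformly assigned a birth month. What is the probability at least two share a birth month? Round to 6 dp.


P(all different) = prod((12-i)/12 for i=0..10) = 0.000645
P(at least one match) = 1 - 0.000645 = 0.999355

0.999355


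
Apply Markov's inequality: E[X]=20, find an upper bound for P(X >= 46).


Markov: P(X >= a) <= E[X]/a
P(X >= 46) <= 20/46 = 10/23

10/23


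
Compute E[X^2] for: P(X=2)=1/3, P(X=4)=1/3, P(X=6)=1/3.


E[X^2] = sum(x^2 * P(x))
= 4*1/3 + 16*1/3 + 36*1/3
= 56/3

56/3


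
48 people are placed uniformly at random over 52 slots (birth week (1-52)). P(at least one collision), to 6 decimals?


P(all different) = prod((52-i)/52 for i=0..47) = 0.000000
P(at least one match) = 1 - 0.000000 = 1.000000

1.000000


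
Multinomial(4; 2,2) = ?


4! = 24
Denominator: 2!=2 * 2!=2
Coefficient = 24 / 4 = 6

6


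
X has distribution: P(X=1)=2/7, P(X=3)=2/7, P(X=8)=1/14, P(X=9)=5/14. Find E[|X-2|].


E[|X-2|] = sum(g(x)*P(x))
= 1*2/7 + 1*2/7 + 6*1/14 + 7*5/14
= 7/2

7/2


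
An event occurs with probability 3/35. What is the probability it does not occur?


P(A') = 1 - P(A) = 1 - 3/35 = 32/35

32/35


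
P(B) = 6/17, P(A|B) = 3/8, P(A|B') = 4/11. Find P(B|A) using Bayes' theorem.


P(A) = P(A|B)P(B) + P(A|B')P(B') = 3/8*6/17 + 4/11*11/17 = 25/68
P(B|A) = P(A|B)P(B)/P(A) = (9/68)/(25/68) = 9/25

9/25


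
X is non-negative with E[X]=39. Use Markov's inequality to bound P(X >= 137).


Markov: P(X >= a) <= E[X]/a
P(X >= 137) <= 39/137

39/137


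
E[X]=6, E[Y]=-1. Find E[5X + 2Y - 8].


E[5X + 2Y - 8] = 5*E[X] + 2*E[Y] - 8
= (5)*(6) + (2)*(-1) + (-8)
= 30 - 2 - 8 = 20

20


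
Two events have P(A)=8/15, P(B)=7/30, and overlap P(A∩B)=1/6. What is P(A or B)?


P(A∪B) = P(A) + P(B) - P(A∩B)
= 8/15 + 7/30 - 1/6 = 3/5

3/5


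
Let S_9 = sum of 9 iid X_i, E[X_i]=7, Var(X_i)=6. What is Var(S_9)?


By independence, Var(S_n) = n*Var(X_1) = 9*6 = 54

54


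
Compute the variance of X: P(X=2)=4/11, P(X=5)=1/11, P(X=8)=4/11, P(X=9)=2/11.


E[X] = 63/11, E[X^2] = 459/11
Var(X) = E[X^2] - (E[X])^2 = 459/11 - (63/11)^2 = 1080/121

1080/121


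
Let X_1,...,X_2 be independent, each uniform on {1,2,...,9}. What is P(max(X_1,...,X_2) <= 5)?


P(max <= 5) = P(all X_i <= 5) = (P(X_1 <= 5))^2
= (5/9)^2 = 25/81

25/81


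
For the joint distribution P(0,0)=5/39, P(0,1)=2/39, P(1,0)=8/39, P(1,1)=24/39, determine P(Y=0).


P(Y=0) = P(0,0)+P(1,0) = 5/39 + 8/39 = 13/39 = 1/3

1/3


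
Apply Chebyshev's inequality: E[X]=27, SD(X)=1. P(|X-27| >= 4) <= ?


k = 4/1 = 4
Chebyshev: P(|X-mu| >= k*sigma) <= 1/k^2 = 1/4^2 = 1/16

1/16


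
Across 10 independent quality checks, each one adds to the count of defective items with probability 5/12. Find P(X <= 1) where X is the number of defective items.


P(X<=1) = P(X=0) + P(X=1)
= 282475249/61917364224 + 1008840175/30958682112
= 766718533/20639121408

766718533/20639121408


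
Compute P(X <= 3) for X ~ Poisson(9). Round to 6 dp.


P(X<=3) = e^(-9)*9^0/0! + e^(-9)*9^1/1! + e^(-9)*9^2/2! + e^(-9)*9^3/3!
≈ 0.0001234098 + 0.0011106882 + 0.0049980971 + 0.0149942912
= 0.0212264863
≈ 0.021226

0.021226


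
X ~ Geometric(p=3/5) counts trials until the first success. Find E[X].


For geometric (trials until first success), E[X] = 1/p = 1/(3/5) = 5/3

5/3


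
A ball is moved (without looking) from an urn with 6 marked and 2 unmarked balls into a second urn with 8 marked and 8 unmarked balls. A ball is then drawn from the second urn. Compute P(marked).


P(transfer marked) = 6/8 = 3/4; P(transfer unmarked) = 1/4
If marked transferred: Urn II has 9 marked of 17, so P(marked|marked moved) = 9/17
If unmarked transferred: Urn II has 8 marked of 17, so P(marked|unmarked moved) = 8/17
By total probability: P(marked) = 3/4*9/17 + 1/4*8/17 = 35/68

35/68


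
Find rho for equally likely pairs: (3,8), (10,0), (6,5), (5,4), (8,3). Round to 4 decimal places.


Cov(X,Y) = -6.0000, Var(X) = 5.8400, Var(Y) = 6.8000
rho = Cov/(sqrt(VarX)*sqrt(VarY)) = -0.9521

-0.9521


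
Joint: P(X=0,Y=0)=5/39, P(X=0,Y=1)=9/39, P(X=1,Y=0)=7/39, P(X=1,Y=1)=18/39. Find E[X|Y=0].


P(Y=0) = 12/39
E[X|Y=0] = (0*5 + 1*7)/12 = 7/12

7/12


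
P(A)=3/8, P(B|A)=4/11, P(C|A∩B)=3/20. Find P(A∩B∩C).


P(A∩B∩C) = P(A) * P(B|A) * P(C|A∩B)
= 3/8 * 4/11 * 3/20
= 3/22 * 3/20 = 9/440

9/440


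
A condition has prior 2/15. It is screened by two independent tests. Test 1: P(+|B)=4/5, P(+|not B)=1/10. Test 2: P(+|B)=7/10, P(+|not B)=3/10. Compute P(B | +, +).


After test 1: P(+) = 4/5*2/15 + 1/10*13/15 = 29/150
P(B|+) = (8/75)/(29/150) = 16/29
After test 2 (use post1 as new prior): P(+) = 7/10*16/29 + 3/10*13/29 = 151/290
P(B|+,+) = (56/145)/(151/290) = 112/151

112/151


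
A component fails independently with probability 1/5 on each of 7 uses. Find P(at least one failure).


P(at least one) = 1 - P(none)
P(none) = (1 - 1/5)^7 = (4/5)^7 = 16384/78125
P(at least one) = 1 - 16384/78125 = 61741/78125

61741/78125


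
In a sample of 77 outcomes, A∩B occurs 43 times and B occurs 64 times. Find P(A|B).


P(A|B) = P(A∩B)/P(B) = (43/77)/(64/77) = 43/64

43/64


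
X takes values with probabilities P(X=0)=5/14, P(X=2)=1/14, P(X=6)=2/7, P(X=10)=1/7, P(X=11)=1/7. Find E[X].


E[X] = sum(x * P(x))
= 0*5/14 + 2*1/14 + 6*2/7 + 10*1/7 + 11*1/7
= 34/7

34/7


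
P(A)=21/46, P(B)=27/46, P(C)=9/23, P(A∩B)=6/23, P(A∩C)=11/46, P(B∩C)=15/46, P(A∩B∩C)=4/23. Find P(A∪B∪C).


P(A∪B∪C) = P(A)+P(B)+P(C) - P(AB)-P(AC)-P(BC) + P(ABC)
= 21/46+27/46+9/23 - 6/23-11/46-15/46 + 4/23
= 18/23

18/23


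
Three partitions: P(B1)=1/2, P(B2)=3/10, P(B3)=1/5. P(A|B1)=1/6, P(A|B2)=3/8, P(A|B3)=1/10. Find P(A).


P(A) = P(A|B1)P(B1) + P(A|B2)P(B2) + P(A|B3)P(B3)
= 1/6*1/2 + 3/8*3/10 + 1/10*1/5
= 1/12 + 9/80 + 1/50 = 259/1200

259/1200


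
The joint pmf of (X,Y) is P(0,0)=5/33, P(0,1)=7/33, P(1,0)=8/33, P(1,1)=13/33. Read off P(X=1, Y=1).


Read from table: P(X=1, Y=1) = 13/33

13/33


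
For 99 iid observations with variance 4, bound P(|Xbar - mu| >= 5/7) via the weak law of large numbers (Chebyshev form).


Var(Xbar) = Var(X)/n = 4/99
Chebyshev: P(|Xbar-mu| >= 5/7) <= Var(Xbar)/(5/7)^2 = (4/99)/(25/49) = 196/2475

196/2475


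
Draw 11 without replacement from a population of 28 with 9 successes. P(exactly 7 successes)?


P(X=7) = C(9,7)*C(19,4) / C(28,11)
= 36*3876 / 21474180
= 139536/21474180 = 68/10465

68/10465


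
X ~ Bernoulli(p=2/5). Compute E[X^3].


For Bernoulli: X in {0,1}
E[X^3] = 0^3*(1-2/5) + 1^3*2/5 = 2/5

2/5


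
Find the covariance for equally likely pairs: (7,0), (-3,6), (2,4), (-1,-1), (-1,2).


E[X]=4/5, E[Y]=11/5, E[XY]=-11/5
Cov(X,Y) = E[XY] - E[X]E[Y] = -11/5 - 4/5*11/5 = -99/25

-99/25


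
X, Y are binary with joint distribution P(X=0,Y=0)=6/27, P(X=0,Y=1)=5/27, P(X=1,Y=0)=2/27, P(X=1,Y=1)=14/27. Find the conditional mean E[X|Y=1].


P(Y=1) = 19/27
E[X|Y=1] = (0*5 + 1*14)/19 = 14/19

14/19


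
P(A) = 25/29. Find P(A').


P(A') = 1 - P(A) = 1 - 25/29 = 4/29

4/29


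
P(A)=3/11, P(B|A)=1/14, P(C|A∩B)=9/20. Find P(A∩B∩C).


P(A∩B∩C) = P(A) * P(B|A) * P(C|A∩B)
= 3/11 * 1/14 * 9/20
= 3/154 * 9/20 = 27/3080

27/3080


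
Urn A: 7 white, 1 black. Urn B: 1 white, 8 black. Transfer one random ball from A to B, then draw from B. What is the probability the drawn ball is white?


P(transfer white) = 7/8; P(transfer black) = 1/8
If white transferred: Urn II has 2 white of 10, so P(white|white moved) = 1/5
If black transferred: Urn II has 1 white of 10, so P(white|black moved) = 1/10
By total probability: P(white) = 7/8*1/5 + 1/8*1/10 = 3/16

3/16


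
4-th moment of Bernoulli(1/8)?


For Bernoulli: X in {0,1}
E[X^4] = 0^4*(1-1/8) + 1^4*1/8 = 1/8

1/8


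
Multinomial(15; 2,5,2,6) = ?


15! = 1307674368000
Denominator: 2!=2 * 5!=120 * 2!=2 * 6!=720
Coefficient = 1307674368000 / 345600 = 3783780

3783780


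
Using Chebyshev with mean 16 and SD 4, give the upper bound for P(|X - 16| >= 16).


k = 16/4 = 4
Chebyshev: P(|X-mu| >= k*sigma) <= 1/k^2 = 1/4^2 = 1/16

1/16


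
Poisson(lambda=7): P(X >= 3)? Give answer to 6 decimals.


P(X>=3) = 1 - P(X<=2) = 1 - (e^(-7)*7^0/0! + e^(-7)*7^1/1! + e^(-7)*7^2/2!)
≈ 1 - (0.0009118820 + 0.0063831738 + 0.0223411082)
= 1 - 0.0296361640 = 0.9703638360
≈ 0.970364

0.970364


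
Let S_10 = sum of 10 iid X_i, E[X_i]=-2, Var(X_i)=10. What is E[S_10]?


E[S_n] = n*E[X_1] = 10*-2 = -20

-20


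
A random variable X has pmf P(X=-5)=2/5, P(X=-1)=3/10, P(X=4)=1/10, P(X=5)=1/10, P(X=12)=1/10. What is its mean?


E[X] = sum(x * P(x))
= -5*2/5 - 1*3/10 + 4*1/10 + 5*1/10 + 12*1/10
= -1/5

-1/5


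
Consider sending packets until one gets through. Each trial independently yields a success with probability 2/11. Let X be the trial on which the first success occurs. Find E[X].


For geometric (trials until first success), E[X] = 1/p = 1/(2/11) = 11/2

11/2


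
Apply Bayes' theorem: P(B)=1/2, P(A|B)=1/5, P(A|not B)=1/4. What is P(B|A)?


P(A) = P(A|B)P(B) + P(A|B')P(B') = 1/5*1/2 + 1/4*1/2 = 9/40
P(B|A) = P(A|B)P(B)/P(A) = (1/10)/(9/40) = 4/9

4/9


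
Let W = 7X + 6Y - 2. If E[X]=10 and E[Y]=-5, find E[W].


E[7X + 6Y - 2] = 7*E[X] + 6*E[Y] - 2
= (7)*(10) + (6)*(-5) + (-2)
= 70 - 30 - 2 = 38

38


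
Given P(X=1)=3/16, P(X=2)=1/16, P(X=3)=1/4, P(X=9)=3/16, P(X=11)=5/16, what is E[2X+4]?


E[2X+4] = sum(g(x)*P(x))
= 6*3/16 + 8*1/16 + 10*1/4 + 22*3/16 + 26*5/16
= 131/8

131/8


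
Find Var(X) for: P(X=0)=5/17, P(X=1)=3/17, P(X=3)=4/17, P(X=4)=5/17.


E[X] = 35/17, E[X^2] = 7
Var(X) = E[X^2] - (E[X])^2 = 7 - (35/17)^2 = 798/289

798/289


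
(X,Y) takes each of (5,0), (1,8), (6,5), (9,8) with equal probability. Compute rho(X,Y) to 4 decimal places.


Cov(X,Y) = -0.0625, Var(X) = 8.1875, Var(Y) = 10.6875
rho = Cov/(sqrt(VarX)*sqrt(VarY)) = -0.0067

-0.0067


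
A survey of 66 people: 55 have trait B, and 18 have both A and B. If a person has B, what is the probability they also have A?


P(A|B) = P(A∩B)/P(B) = (18/66)/(55/66) = 18/55

18/55


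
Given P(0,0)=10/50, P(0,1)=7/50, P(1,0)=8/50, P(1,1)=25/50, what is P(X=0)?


P(X=0) = P(0,0)+P(0,1) = 10/50 + 7/50 = 17/50

17/50


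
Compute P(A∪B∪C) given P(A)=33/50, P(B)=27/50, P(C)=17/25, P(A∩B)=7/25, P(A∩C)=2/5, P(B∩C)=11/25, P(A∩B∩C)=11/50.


P(A∪B∪C) = P(A)+P(B)+P(C) - P(AB)-P(AC)-P(BC) + P(ABC)
= 33/50+27/50+17/25 - 7/25-2/5-11/25 + 11/50
= 49/50

49/50


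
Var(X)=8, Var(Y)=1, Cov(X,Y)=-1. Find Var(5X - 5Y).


Var(5X - 5Y) = 5^2*Var(X) + (-5)^2*Var(Y) + 2*5*(-5)*Cov(X,Y)
= 25*8 + 25*1 - 50*(-1)
= 200 + 25 + 50 = 275

275


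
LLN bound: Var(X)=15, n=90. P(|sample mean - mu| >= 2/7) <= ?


Var(Xbar) = Var(X)/n = 15/90
Chebyshev: P(|Xbar-mu| >= 2/7) <= Var(Xbar)/(2/7)^2 = (1/6)/(4/49) = 49/24
Bound exceeds 1, so trivial bound: 1

1


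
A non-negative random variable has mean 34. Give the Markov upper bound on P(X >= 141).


Markov: P(X >= a) <= E[X]/a
P(X >= 141) <= 34/141

34/141


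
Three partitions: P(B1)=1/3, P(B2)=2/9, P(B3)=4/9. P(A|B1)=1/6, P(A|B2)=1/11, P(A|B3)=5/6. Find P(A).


P(A) = P(A|B1)P(B1) + P(A|B2)P(B2) + P(A|B3)P(B3)
= 1/6*1/3 + 1/11*2/9 + 5/6*4/9
= 1/18 + 2/99 + 10/27 = 265/594

265/594


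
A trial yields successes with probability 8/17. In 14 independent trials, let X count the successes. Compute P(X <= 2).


P(X<=2) = P(X=0) + P(X=1) + P(X=2)
= 22876792454961/168377826559400929 + 284688972772848/168377826559400929 + 1644869620465344/168377826559400929
= 1952435385693153/168377826559400929

1952435385693153/168377826559400929


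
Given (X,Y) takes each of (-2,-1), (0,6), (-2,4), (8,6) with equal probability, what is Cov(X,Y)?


E[X]=1, E[Y]=15/4, E[XY]=21/2
Cov(X,Y) = E[XY] - E[X]E[Y] = 21/2 - 1*15/4 = 27/4

27/4


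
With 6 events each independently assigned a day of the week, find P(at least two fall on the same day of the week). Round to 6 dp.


P(all different) = prod((7-i)/7 for i=0..5) = 0.042839
P(at least one match) = 1 - 0.042839 = 0.957161

0.957161


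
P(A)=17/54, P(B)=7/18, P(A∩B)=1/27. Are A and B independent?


P(A)*P(B) = 17/54*7/18 = 119/972
P(A∩B) = 1/27 != 119/972, so not independent

No, A and B are not independent


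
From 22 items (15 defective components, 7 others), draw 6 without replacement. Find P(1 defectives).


P(X=1) = C(15,1)*C(7,5) / C(22,6)
= 15*21 / 74613
= 315/74613 = 15/3553

15/3553


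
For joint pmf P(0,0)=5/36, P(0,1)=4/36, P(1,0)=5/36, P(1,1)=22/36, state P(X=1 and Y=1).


Read from table: P(X=1, Y=1) = 22/36 = 11/18

11/18


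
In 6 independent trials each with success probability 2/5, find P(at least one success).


P(at least one) = 1 - P(none)
P(none) = (1 - 2/5)^6 = (3/5)^6 = 729/15625
P(at least one) = 1 - 729/15625 = 14896/15625

14896/15625


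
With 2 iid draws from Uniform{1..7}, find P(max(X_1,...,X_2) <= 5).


P(max <= 5) = P(all X_i <= 5) = (P(X_1 <= 5))^2
= (5/7)^2 = 25/49

25/49


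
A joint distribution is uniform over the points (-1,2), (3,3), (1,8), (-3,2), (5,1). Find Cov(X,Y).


E[X]=1, E[Y]=16/5, E[XY]=14/5
Cov(X,Y) = E[XY] - E[X]E[Y] = 14/5 - 1*16/5 = -2/5

-2/5


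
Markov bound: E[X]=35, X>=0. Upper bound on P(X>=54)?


Markov: P(X >= a) <= E[X]/a
P(X >= 54) <= 35/54

35/54


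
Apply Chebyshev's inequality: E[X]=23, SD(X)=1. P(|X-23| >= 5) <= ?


k = 5/1 = 5
Chebyshev: P(|X-mu| >= k*sigma) <= 1/k^2 = 1/5^2 = 1/25

1/25


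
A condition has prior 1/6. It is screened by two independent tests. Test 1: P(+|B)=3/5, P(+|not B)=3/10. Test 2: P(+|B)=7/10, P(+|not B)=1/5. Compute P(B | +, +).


After test 1: P(+) = 3/5*1/6 + 3/10*5/6 = 7/20
P(B|+) = (1/10)/(7/20) = 2/7
After test 2 (use post1 as new prior): P(+) = 7/10*2/7 + 1/5*5/7 = 12/35
P(B|+,+) = (1/5)/(12/35) = 7/12

7/12


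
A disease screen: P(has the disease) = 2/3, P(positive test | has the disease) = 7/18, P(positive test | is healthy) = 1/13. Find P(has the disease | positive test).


P(A) = P(A|B)P(B) + P(A|B')P(B') = 7/18*2/3 + 1/13*1/3 = 100/351
P(B|A) = P(A|B)P(B)/P(A) = (7/27)/(100/351) = 91/100

91/100


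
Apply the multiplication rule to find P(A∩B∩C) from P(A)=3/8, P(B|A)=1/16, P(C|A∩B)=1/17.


P(A∩B∩C) = P(A) * P(B|A) * P(C|A∩B)
= 3/8 * 1/16 * 1/17
= 3/128 * 1/17 = 3/2176

3/2176


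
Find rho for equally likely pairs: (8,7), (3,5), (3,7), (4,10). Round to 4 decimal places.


Cov(X,Y) = 0.3750, Var(X) = 4.2500, Var(Y) = 3.1875
rho = Cov/(sqrt(VarX)*sqrt(VarY)) = 0.1019

0.1019


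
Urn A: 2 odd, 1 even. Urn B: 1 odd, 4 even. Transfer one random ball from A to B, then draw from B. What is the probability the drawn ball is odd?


P(transfer odd) = 2/3; P(transfer even) = 1/3
If odd transferred: Urn II has 2 odd of 6, so P(odd|odd moved) = 1/3
If even transferred: Urn II has 1 odd of 6, so P(odd|even moved) = 1/6
By total probability: P(odd) = 2/3*1/3 + 1/3*1/6 = 5/18

5/18


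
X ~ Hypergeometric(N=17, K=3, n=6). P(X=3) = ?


P(X=3) = C(3,3)*C(14,3) / C(17,6)
= 1*364 / 12376
= 364/12376 = 1/34

1/34


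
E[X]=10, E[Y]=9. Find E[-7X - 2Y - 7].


E[-7X - 2Y - 7] = -7*E[X] - 2*E[Y] - 7
= (-7)*(10) + (-2)*(9) + (-7)
= -70 - 18 - 7 = -95

-95


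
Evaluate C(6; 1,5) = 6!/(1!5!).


6! = 720
Denominator: 1!=1 * 5!=120
Coefficient = 720 / 120 = 6

6


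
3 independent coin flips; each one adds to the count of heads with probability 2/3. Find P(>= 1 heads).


P(at least one) = 1 - P(none)
P(none) = (1 - 2/3)^3 = (1/3)^3 = 1/27
P(at least one) = 1 - 1/27 = 26/27

26/27


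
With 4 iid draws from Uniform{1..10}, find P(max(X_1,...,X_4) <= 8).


P(max <= 8) = P(all X_i <= 8) = (P(X_1 <= 8))^4
= (8/10)^4 = (4/5)^4 = 256/625

256/625


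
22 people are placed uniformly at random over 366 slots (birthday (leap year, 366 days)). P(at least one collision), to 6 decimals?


P(all different) = prod((366-i)/366 for i=0..21) = 0.525249
P(at least one match) = 1 - 0.525249 = 0.474751

0.474751


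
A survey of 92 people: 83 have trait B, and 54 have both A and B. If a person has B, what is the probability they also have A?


P(A|B) = P(A∩B)/P(B) = (54/92)/(83/92) = 54/83

54/83


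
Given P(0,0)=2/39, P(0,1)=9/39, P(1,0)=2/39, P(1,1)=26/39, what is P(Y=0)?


P(Y=0) = P(0,0)+P(1,0) = 2/39 + 2/39 = 4/39

4/39


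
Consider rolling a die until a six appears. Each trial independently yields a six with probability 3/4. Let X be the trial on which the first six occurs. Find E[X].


For geometric (trials until first success), E[X] = 1/p = 1/(3/4) = 4/3

4/3


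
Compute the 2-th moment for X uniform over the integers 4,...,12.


E[X^2] = (1/9) * sum(x^2 for x=4..12)
= 636/9 = 212/3

212/3


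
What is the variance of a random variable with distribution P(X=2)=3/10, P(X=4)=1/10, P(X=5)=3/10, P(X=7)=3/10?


E[X] = 23/5, E[X^2] = 25
Var(X) = E[X^2] - (E[X])^2 = 25 - (23/5)^2 = 96/25

96/25


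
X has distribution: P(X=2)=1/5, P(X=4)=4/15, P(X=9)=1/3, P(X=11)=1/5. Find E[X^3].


E[X^3] = sum(g(x)*P(x))
= 8*1/5 + 64*4/15 + 729*1/3 + 1331*1/5
= 7918/15

7918/15


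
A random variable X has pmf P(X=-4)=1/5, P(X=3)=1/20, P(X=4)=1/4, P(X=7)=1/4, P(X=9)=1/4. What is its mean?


E[X] = sum(x * P(x))
= -4*1/5 + 3*1/20 + 4*1/4 + 7*1/4 + 9*1/4
= 87/20

87/20


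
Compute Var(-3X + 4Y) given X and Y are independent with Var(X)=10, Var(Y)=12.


Independence => Cov(X,Y)=0
Var(-3X + 4Y) = (-3)^2*Var(X) + 4^2*Var(Y)
= 9*10 + 16*12 = 282

282


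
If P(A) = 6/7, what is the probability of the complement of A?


P(A') = 1 - P(A) = 1 - 6/7 = 1/7

1/7


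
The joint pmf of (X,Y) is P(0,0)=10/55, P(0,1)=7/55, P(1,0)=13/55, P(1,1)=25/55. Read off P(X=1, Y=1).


Read from table: P(X=1, Y=1) = 25/55 = 5/11

5/11


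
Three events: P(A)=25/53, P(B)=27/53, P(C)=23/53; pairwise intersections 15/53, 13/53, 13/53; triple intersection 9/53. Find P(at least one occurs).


P(A∪B∪C) = P(A)+P(B)+P(C) - P(AB)-P(AC)-P(BC) + P(ABC)
= 25/53+27/53+23/53 - 15/53-13/53-13/53 + 9/53
= 43/53

43/53


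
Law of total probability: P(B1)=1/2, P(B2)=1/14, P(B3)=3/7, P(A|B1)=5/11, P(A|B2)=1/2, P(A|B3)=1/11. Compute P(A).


P(A) = P(A|B1)P(B1) + P(A|B2)P(B2) + P(A|B3)P(B3)
= 5/11*1/2 + 1/2*1/14 + 1/11*3/7
= 5/22 + 1/28 + 3/77 = 93/308

93/308


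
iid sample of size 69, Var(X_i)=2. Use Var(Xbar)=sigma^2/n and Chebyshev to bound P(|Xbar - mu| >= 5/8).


Var(Xbar) = Var(X)/n = 2/69
Chebyshev: P(|Xbar-mu| >= 5/8) <= Var(Xbar)/(5/8)^2 = (2/69)/(25/64) = 128/1725

128/1725


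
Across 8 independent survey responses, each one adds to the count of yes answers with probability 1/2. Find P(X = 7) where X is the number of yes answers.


P(X=7) = C(8,7) * p^7 * (1-p)^1
= 8 * 1/128 * 1/2
= 1/32

1/32


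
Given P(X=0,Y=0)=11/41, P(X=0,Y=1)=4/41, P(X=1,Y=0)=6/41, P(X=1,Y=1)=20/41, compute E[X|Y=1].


P(Y=1) = 24/41
E[X|Y=1] = (0*4 + 1*20)/24 = 20/24 = 5/6

5/6


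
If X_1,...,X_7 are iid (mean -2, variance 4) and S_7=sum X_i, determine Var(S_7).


By independence, Var(S_n) = n*Var(X_1) = 7*4 = 28

28


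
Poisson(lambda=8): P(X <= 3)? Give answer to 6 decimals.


P(X<=3) = e^(-8)*8^0/0! + e^(-8)*8^1/1! + e^(-8)*8^2/2! + e^(-8)*8^3/3!
≈ 0.0003354626 + 0.0026837010 + 0.0107348041 + 0.0286261442
= 0.0423801119
≈ 0.042380

0.042380


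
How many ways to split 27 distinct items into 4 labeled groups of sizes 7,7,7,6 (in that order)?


27! = 10888869450418352160768000000
Denominator: 7!=5040 * 7!=5040 * 7!=5040 * 6!=720
Coefficient = 10888869450418352160768000000 / 92177326080000 = 118129586889600

118129586889600


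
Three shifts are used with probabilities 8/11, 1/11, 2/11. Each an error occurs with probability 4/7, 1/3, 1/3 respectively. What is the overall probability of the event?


P(A) = P(A|B1)P(B1) + P(A|B2)P(B2) + P(A|B3)P(B3)
= 4/7*8/11 + 1/3*1/11 + 1/3*2/11
= 32/77 + 1/33 + 2/33 = 39/77

39/77


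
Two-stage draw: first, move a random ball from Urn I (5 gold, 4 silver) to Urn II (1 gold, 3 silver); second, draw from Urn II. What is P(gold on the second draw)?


P(transfer gold) = 5/9; P(transfer silver) = 4/9
If gold transferred: Urn II has 2 gold of 5, so P(gold|gold moved) = 2/5
If silver transferred: Urn II has 1 gold of 5, so P(gold|silver moved) = 1/5
By total probability: P(gold) = 5/9*2/5 + 4/9*1/5 = 14/45

14/45


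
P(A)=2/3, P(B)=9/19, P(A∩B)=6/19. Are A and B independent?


P(A)*P(B) = 2/3*9/19 = 6/19
P(A∩B) = 6/19, which equals P(A)P(B), so independent

Yes, A and B are independent


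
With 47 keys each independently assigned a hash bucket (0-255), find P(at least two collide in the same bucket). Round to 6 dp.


P(all different) = prod((256-i)/256 for i=0..46) = 0.011060
P(at least one match) = 1 - 0.011060 = 0.988940

0.988940


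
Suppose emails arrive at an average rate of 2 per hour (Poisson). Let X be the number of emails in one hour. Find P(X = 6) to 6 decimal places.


P(X=6) = e^(-2) * 2^6 / 6!
≈ 0.1353352832 * 64 / 720
≈ 0.012030

0.012030


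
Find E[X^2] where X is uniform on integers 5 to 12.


E[X^2] = (1/8) * sum(x^2 for x=5..12)
= 620/8 = 155/2

155/2


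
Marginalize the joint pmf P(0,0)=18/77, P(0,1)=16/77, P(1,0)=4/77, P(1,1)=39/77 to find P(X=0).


P(X=0) = P(0,0)+P(0,1) = 18/77 + 16/77 = 34/77

34/77


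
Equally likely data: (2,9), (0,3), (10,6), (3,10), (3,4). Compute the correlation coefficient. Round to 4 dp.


Cov(X,Y) = 0.9600, Var(X) = 11.4400, Var(Y) = 7.4400
rho = Cov/(sqrt(VarX)*sqrt(VarY)) = 0.1041

0.1041


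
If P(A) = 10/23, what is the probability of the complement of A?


P(A') = 1 - P(A) = 1 - 10/23 = 13/23

13/23


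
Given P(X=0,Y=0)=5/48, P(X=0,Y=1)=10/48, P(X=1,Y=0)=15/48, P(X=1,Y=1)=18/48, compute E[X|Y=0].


P(Y=0) = 20/48
E[X|Y=0] = (0*5 + 1*15)/20 = 15/20 = 3/4

3/4


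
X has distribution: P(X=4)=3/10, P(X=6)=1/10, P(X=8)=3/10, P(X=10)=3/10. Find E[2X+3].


E[2X+3] = sum(g(x)*P(x))
= 11*3/10 + 15*1/10 + 19*3/10 + 23*3/10
= 87/5

87/5


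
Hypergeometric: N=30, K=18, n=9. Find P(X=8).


P(X=8) = C(18,8)*C(12,1) / C(30,9)
= 43758*12 / 14307150
= 525096/14307150 = 612/16675

612/16675


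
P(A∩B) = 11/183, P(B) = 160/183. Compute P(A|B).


P(A|B) = P(A∩B)/P(B) = (11/183)/(160/183) = 11/160

11/160


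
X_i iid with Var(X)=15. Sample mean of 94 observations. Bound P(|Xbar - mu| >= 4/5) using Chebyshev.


Var(Xbar) = Var(X)/n = 15/94
Chebyshev: P(|Xbar-mu| >= 4/5) <= Var(Xbar)/(4/5)^2 = (15/94)/(16/25) = 375/1504

375/1504


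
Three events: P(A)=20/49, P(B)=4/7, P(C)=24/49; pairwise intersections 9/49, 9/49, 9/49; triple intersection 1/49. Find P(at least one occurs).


P(A∪B∪C) = P(A)+P(B)+P(C) - P(AB)-P(AC)-P(BC) + P(ABC)
= 20/49+4/7+24/49 - 9/49-9/49-9/49 + 1/49
= 46/49

46/49


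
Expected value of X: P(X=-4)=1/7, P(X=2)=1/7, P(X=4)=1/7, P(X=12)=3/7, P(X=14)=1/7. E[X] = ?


E[X] = sum(x * P(x))
= -4*1/7 + 2*1/7 + 4*1/7 + 12*3/7 + 14*1/7
= 52/7

52/7


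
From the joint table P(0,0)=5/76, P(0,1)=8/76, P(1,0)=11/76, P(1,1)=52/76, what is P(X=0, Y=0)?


Read from table: P(X=0, Y=0) = 5/76

5/76


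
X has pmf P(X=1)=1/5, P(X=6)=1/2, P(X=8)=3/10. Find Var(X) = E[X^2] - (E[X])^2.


E[X] = 28/5, E[X^2] = 187/5
Var(X) = E[X^2] - (E[X])^2 = 187/5 - (28/5)^2 = 151/25

151/25


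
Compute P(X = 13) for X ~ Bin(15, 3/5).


P(X=13) = C(15,13) * p^13 * (1-p)^2
= 105 * 1594323/1220703125 * 4/25
= 133923132/6103515625

133923132/6103515625


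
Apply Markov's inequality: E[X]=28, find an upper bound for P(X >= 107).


Markov: P(X >= a) <= E[X]/a
P(X >= 107) <= 28/107

28/107


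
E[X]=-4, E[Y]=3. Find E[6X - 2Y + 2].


E[6X - 2Y + 2] = 6*E[X] - 2*E[Y] + 2
= (6)*(-4) + (-2)*(3) + (2)
= -24 - 6 + 2 = -28

-28


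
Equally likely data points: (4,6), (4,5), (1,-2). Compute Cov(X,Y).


E[X]=3, E[Y]=3, E[XY]=14
Cov(X,Y) = E[XY] - E[X]E[Y] = 14 - 3*3 = 5

5


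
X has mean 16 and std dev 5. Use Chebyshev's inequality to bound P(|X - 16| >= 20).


k = 20/5 = 4
Chebyshev: P(|X-mu| >= k*sigma) <= 1/k^2 = 1/4^2 = 1/16

1/16


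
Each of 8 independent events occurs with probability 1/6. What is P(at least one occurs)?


P(at least one) = 1 - P(none)
P(none) = (1 - 1/6)^8 = (5/6)^8 = 390625/1679616
P(at least one) = 1 - 390625/1679616 = 1288991/1679616

1288991/1679616


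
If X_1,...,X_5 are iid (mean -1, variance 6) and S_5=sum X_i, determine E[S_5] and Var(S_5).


E[S_n] = n*mu = 5*-1 = -5
Var(S_n) = n*sigma^2 = 5*6 = 30

E[S_5]=-5, Var(S_5)=30


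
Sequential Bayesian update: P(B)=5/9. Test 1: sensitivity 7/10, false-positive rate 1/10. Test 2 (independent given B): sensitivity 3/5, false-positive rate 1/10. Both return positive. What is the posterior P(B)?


After test 1: P(+) = 7/10*5/9 + 1/10*4/9 = 13/30
P(B|+) = (7/18)/(13/30) = 35/39
After test 2 (use post1 as new prior): P(+) = 3/5*35/39 + 1/10*4/39 = 107/195
P(B|+,+) = (7/13)/(107/195) = 105/107

105/107


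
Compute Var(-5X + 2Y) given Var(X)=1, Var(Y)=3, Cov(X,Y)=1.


Var(-5X + 2Y) = (-5)^2*Var(X) + 2^2*Var(Y) + 2*(-5)*2*Cov(X,Y)
= 25*1 + 4*3 - 20*1
= 25 + 12 - 20 = 17

17


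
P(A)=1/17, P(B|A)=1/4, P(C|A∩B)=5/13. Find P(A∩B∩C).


P(A∩B∩C) = P(A) * P(B|A) * P(C|A∩B)
= 1/17 * 1/4 * 5/13
= 1/68 * 5/13 = 5/884

5/884


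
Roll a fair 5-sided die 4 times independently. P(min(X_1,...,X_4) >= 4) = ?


P(min >= 4) = P(all X_i >= 4) = (P(X_1 >= 4))^4
= (2/5)^4 = 16/625

16/625


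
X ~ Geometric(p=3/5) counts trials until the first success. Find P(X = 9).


P(X=9) = (1-p)^8 * p = (2/5)^8 * 3/5
= 256/390625 * 3/5 = 768/1953125

768/1953125


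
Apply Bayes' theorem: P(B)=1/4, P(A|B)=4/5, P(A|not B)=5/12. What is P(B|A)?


P(A) = P(A|B)P(B) + P(A|B')P(B') = 4/5*1/4 + 5/12*3/4 = 41/80
P(B|A) = P(A|B)P(B)/P(A) = (1/5)/(41/80) = 16/41

16/41


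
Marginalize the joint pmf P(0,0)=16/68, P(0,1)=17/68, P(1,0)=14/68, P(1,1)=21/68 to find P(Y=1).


P(Y=1) = P(0,1)+P(1,1) = 17/68 + 21/68 = 38/68 = 19/34

19/34


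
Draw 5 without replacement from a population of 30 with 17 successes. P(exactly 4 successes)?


P(X=4) = C(17,4)*C(13,1) / C(30,5)
= 2380*13 / 142506
= 30940/142506 = 170/783

170/783


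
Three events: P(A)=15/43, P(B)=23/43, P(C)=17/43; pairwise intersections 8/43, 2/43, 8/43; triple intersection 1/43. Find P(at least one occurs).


P(A∪B∪C) = P(A)+P(B)+P(C) - P(AB)-P(AC)-P(BC) + P(ABC)
= 15/43+23/43+17/43 - 8/43-2/43-8/43 + 1/43
= 38/43

38/43


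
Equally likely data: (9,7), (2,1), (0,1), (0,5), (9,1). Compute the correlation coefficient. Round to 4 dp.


Cov(X,Y) = 2.8000, Var(X) = 17.2000, Var(Y) = 6.4000
rho = Cov/(sqrt(VarX)*sqrt(VarY)) = 0.2669

0.2669


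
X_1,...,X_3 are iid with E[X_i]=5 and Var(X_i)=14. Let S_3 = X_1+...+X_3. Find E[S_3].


E[S_n] = n*E[X_1] = 3*5 = 15

15


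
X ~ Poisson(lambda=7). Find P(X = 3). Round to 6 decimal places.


P(X=3) = e^(-7) * 7^3 / 3!
≈ 0.0009118819656 * 343 / 6
≈ 0.052129

0.052129


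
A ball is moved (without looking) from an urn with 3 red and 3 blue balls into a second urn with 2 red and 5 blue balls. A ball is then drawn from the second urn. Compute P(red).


P(transfer red) = 3/6 = 1/2; P(transfer blue) = 1/2
If red transferred: Urn II has 3 red of 8, so P(red|red moved) = 3/8
If blue transferred: Urn II has 2 red of 8, so P(red|blue moved) = 1/4
By total probability: P(red) = 1/2*3/8 + 1/2*1/4 = 5/16

5/16


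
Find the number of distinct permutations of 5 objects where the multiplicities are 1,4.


5! = 120
Denominator: 1!=1 * 4!=24
Coefficient = 120 / 24 = 5

5


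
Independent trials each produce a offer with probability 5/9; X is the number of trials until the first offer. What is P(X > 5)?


P(X > 5) = P(first 5 trials all fail) = (1-p)^5 = (4/9)^5 = 1024/59049

1024/59049


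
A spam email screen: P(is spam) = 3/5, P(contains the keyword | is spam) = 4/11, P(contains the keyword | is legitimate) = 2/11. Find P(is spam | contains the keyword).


P(A) = P(A|B)P(B) + P(A|B')P(B') = 4/11*3/5 + 2/11*2/5 = 16/55
P(B|A) = P(A|B)P(B)/P(A) = (12/55)/(16/55) = 3/4

3/4


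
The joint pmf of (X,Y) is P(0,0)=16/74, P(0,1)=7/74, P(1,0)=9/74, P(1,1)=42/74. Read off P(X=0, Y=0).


Read from table: P(X=0, Y=0) = 16/74 = 8/37

8/37


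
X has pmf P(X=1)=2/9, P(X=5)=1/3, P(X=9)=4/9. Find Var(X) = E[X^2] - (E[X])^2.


E[X] = 53/9, E[X^2] = 401/9
Var(X) = E[X^2] - (E[X])^2 = 401/9 - (53/9)^2 = 800/81

800/81


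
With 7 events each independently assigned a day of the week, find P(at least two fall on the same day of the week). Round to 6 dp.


P(all different) = prod((7-i)/7 for i=0..6) = 0.006120
P(at least one match) = 1 - 0.006120 = 0.993880

0.993880


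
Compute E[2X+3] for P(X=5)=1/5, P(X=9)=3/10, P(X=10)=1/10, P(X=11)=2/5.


E[2X+3] = sum(g(x)*P(x))
= 13*1/5 + 21*3/10 + 23*1/10 + 25*2/5
= 106/5

106/5


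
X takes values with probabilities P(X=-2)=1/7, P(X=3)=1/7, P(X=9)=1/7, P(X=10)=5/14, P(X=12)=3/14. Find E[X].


E[X] = sum(x * P(x))
= -2*1/7 + 3*1/7 + 9*1/7 + 10*5/14 + 12*3/14
= 53/7

53/7


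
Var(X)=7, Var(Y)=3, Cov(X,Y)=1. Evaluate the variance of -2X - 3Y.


Var(-2X - 3Y) = (-2)^2*Var(X) + (-3)^2*Var(Y) + 2*(-2)*(-3)*Cov(X,Y)
= 4*7 + 9*3 + 12*1
= 28 + 27 + 12 = 67

67


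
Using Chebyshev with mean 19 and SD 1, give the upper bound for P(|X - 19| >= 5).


k = 5/1 = 5
Chebyshev: P(|X-mu| >= k*sigma) <= 1/k^2 = 1/5^2 = 1/25

1/25


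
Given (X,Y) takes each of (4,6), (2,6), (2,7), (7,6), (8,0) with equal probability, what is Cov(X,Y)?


E[X]=23/5, E[Y]=5, E[XY]=92/5
Cov(X,Y) = E[XY] - E[X]E[Y] = 92/5 - 23/5*5 = -23/5

-23/5


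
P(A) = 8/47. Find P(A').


P(A') = 1 - P(A) = 1 - 8/47 = 39/47

39/47


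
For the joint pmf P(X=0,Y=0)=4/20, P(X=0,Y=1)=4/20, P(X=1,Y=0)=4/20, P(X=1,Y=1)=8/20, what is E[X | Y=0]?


P(Y=0) = 8/20
E[X|Y=0] = (0*4 + 1*4)/8 = 4/8 = 1/2

1/2


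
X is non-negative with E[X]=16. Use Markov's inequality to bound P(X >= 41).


Markov: P(X >= a) <= E[X]/a
P(X >= 41) <= 16/41

16/41


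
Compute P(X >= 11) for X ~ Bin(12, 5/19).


P(X>=11) = P(X=11) + P(X=12)
= 8203125000/2213314919066161 + 244140625/2213314919066161
= 8447265625/2213314919066161

8447265625/2213314919066161


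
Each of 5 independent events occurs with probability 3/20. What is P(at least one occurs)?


P(at least one) = 1 - P(none)
P(none) = (1 - 3/20)^5 = (17/20)^5 = 1419857/3200000
P(at least one) = 1 - 1419857/3200000 = 1780143/3200000

1780143/3200000


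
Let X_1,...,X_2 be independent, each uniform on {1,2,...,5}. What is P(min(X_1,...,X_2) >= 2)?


P(min >= 2) = P(all X_i >= 2) = (P(X_1 >= 2))^2
= (4/5)^2 = 16/25

16/25


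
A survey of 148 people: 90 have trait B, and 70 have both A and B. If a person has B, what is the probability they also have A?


P(A|B) = P(A∩B)/P(B) = (70/148)/(90/148) = 70/90 = 7/9

7/9


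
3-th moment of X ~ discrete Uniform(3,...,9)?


E[X^3] = (1/7) * sum(x^3 for x=3..9)
= 2016/7 = 288

288


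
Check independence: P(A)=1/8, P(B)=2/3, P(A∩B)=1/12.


P(A)*P(B) = 1/8*2/3 = 1/12
P(A∩B) = 1/12, which equals P(A)P(B), so independent

Yes, A and B are independent


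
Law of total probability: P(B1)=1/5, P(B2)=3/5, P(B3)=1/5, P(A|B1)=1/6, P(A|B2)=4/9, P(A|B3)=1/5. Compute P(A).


P(A) = P(A|B1)P(B1) + P(A|B2)P(B2) + P(A|B3)P(B3)
= 1/6*1/5 + 4/9*3/5 + 1/5*1/5
= 1/30 + 4/15 + 1/25 = 17/50

17/50


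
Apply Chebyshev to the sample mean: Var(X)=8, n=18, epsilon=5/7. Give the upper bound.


Var(Xbar) = Var(X)/n = 8/18
Chebyshev: P(|Xbar-mu| >= 5/7) <= Var(Xbar)/(5/7)^2 = (4/9)/(25/49) = 196/225

196/225


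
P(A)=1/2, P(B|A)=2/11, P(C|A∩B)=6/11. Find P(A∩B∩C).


P(A∩B∩C) = P(A) * P(B|A) * P(C|A∩B)
= 1/2 * 2/11 * 6/11
= 1/11 * 6/11 = 6/121

6/121


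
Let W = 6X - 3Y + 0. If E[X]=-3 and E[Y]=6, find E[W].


E[6X - 3Y + 0] = 6*E[X] - 3*E[Y] + 0
= (6)*(-3) + (-3)*(6) + (0)
= -18 - 18 + 0 = -36

-36


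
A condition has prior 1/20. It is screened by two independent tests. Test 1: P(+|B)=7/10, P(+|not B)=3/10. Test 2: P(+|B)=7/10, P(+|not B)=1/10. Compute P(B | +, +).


After test 1: P(+) = 7/10*1/20 + 3/10*19/20 = 8/25
P(B|+) = (7/200)/(8/25) = 7/64
After test 2 (use post1 as new prior): P(+) = 7/10*7/64 + 1/10*57/64 = 53/320
P(B|+,+) = (49/640)/(53/320) = 49/106

49/106


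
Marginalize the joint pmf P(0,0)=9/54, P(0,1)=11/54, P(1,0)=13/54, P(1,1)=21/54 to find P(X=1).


P(X=1) = P(1,0)+P(1,1) = 13/54 + 21/54 = 34/54 = 17/27

17/27


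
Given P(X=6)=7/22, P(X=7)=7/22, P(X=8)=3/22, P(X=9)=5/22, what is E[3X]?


E[3X] = sum(g(x)*P(x))
= 18*7/22 + 21*7/22 + 24*3/22 + 27*5/22
= 240/11

240/11


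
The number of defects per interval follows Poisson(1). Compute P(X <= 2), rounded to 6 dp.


P(X<=2) = e^(-1)*1^0/0! + e^(-1)*1^1/1! + e^(-1)*1^2/2!
≈ 0.3678794412 + 0.3678794412 + 0.1839397206
= 0.9196986030
≈ 0.919699

0.919699


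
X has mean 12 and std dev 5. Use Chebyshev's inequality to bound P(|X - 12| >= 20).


k = 20/5 = 4
Chebyshev: P(|X-mu| >= k*sigma) <= 1/k^2 = 1/4^2 = 1/16

1/16


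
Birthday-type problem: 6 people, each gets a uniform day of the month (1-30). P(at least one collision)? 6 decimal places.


P(all different) = prod((30-i)/30 for i=0..5) = 0.586444
P(at least one match) = 1 - 0.586444 = 0.413556

0.413556


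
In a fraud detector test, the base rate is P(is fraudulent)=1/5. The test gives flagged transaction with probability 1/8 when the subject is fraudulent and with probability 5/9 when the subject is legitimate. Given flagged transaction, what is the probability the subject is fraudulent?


P(A) = P(A|B)P(B) + P(A|B')P(B') = 1/8*1/5 + 5/9*4/5 = 169/360
P(B|A) = P(A|B)P(B)/P(A) = (1/40)/(169/360) = 9/169

9/169


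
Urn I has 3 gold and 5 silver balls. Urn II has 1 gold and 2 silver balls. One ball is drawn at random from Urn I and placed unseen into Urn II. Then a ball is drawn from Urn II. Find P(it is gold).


P(transfer gold) = 3/8; P(transfer silver) = 5/8
If gold transferred: Urn II has 2 gold of 4, so P(gold|gold moved) = 1/2
If silver transferred: Urn II has 1 gold of 4, so P(gold|silver moved) = 1/4
By total probability: P(gold) = 3/8*1/2 + 5/8*1/4 = 11/32

11/32
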